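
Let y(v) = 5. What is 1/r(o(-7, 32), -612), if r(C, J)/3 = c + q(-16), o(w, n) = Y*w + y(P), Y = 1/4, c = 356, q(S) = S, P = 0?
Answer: 1/1020 ≈ 0.00098039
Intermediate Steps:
Y = 1/4 ≈ 0.25000
o(w, n) = 5 + w/4 (o(w, n) = w/4 + 5 = 5 + w/4)
r(C, J) = 1020 (r(C, J) = 3*(356 - 16) = 3*340 = 1020)
1/r(o(-7, 32), -612) = 1/1020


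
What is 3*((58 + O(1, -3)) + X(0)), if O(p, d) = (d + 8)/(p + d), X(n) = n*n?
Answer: 333/2 ≈ 166.50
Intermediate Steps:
X(n) = n**2
O(p, d) = (8 + d)/(d + p)
3*((58 + O(1, -3)) + X(0)) = 3*((58 + (8 - 3)/(-3 + 1)) + 0**2) = 3*((58 + 5/(-2)) + 0) = 3*((58 - 1/2*5) + 0) = 3*((58 - 5/2) + 0) = 3*(111/2 + 0) = 3*(111/2) = 333/2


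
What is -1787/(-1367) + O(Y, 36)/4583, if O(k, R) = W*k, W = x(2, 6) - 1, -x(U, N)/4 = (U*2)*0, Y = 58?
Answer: 8110535/6264961 ≈ 1.2946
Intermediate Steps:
x(U, N) = 0 (x(U, N) = -4*U*2*0 = -4*2*U*0 = -4*0 = 0)
W = -1 (W = 0 - 1 = -1)
O(k, R) = -k
-1787/(-1367) + O(Y, 36)/4583 = -1787/(-1367) - 1*58/4583 = -1787*(-1/1367) - 58*1/4583 = 1787/1367 - 58/4583 = 8110535/6264961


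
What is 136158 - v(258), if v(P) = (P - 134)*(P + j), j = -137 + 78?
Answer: 111482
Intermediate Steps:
j = -59
v(P) = (-134 + P)*(-59 + P) (v(P) = (P - 134)*(P - 59) = (-134 + P)*(-59 + P))
136158 - v(258) = 136158 - (7906 + 258**2 - 193*258) = 136158 - (7906 + 66564 - 49794) = 136158 - 1*24676 = 136158 - 24676 = 111482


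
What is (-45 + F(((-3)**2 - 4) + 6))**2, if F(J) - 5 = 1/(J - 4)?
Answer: 77841/49 ≈ 1588.6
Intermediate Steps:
F(J) = 5 + 1/(-4 + J) (F(J) = 5 + 1/(J - 4) = 5 + 1/(-4 + J))
(-45 + F(((-3)**2 - 4) + 6))**2 = (-45 + (-19 + 5*(((-3)**2 - 4) + 6))/(-4 + (((-3)**2 - 4) + 6)))**2 = (-45 + (-19 + 5*((9 - 4) + 6))/(-4 + ((9 - 4) + 6)))**2 = (-45 + (-19 + 5*(5 + 6))/(-4 + (5 + 6)))**2 = (-45 + (-19 + 5*11)/(-4 + 11))**2 = (-45 + (-19 + 55)/7)**2 = (-45 + (1/7)*36)**2 = (-45 + 36/7)**2 = (-279/7)**2 = 77841/49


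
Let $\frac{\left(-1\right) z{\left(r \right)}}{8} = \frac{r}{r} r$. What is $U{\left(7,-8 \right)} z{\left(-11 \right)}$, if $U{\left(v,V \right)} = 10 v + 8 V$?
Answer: $528$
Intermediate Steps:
$U{\left(v,V \right)} = 8 V + 10 v$
$z{\left(r \right)} = - 8 r$ ($z{\left(r \right)} = - 8 \frac{r}{r} r = - 8 \cdot 1 r = - 8 r$)
$U{\left(7,-8 \right)} z{\left(-11 \right)} = \left(8 \left(-8\right) + 10 \cdot 7\right) \left(\left(-8\right) \left(-11\right)\right) = \left(-64 + 70\right) 88 = 6 \cdot 88 = 528$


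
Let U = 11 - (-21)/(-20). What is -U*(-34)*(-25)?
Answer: -16915/2 ≈ -8457.5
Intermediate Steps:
U = 199/20 (U = 11 - (-21)*(-1)/20 = 11 - 1*21/20 = 11 - 21/20 = 199/20 ≈ 9.9500)
-U*(-34)*(-25) = -(199/20)*(-34)*(-25) = -(-3383)*(-25)/10 = -1*16915/2 = -16915/2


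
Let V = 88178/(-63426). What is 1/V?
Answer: -31713/44089 ≈ -0.71930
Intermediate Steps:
V = -44089/31713 (V = 88178*(-1/63426) = -44089/31713 ≈ -1.3902)
1/V = 1/(-44089/31713) = -31713/44089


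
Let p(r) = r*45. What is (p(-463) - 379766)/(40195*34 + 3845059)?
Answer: -400601/5211689 ≈ -0.076866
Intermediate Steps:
p(r) = 45*r
(p(-463) - 379766)/(40195*34 + 3845059) = (45*(-463) - 379766)/(40195*34 + 3845059) = (-20835 - 379766)/(1366630 + 3845059) = -400601/5211689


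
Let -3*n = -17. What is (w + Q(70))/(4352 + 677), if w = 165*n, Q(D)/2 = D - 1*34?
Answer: 1007/5029 ≈ 0.20024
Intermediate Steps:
n = 17/3 (n = -⅓*(-17) = 17/3 ≈ 5.6667)
Q(D) = -68 + 2*D (Q(D) = 2*(D - 1*34) = 2*(D - 34) = 2*(-34 + D) = -68 + 2*D)
w = 935 (w = 165*(17/3) = 935)
(w + Q(70))/(4352 + 677) = (935 + (-68 + 2*70))/(4352 + 677) = (935 + (-68 + 140))/5029 = (935 + 72)*(1/5029) = 1007*(1/5029) = 1007/5029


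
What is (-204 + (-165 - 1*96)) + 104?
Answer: -361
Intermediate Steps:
(-204 + (-165 - 1*96)) + 104 = (-204 + (-165 - 96)) + 104 = (-204 - 261) + 104 = -465 + 104 = -361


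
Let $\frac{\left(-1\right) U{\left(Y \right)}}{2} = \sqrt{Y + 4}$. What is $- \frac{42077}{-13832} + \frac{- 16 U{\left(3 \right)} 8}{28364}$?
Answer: $\frac{6011}{1976} + \frac{64 \sqrt{7}}{7091} \approx 3.0659$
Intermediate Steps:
$U{\left(Y \right)} = - 2 \sqrt{4 + Y}$ ($U{\left(Y \right)} = - 2 \sqrt{Y + 4} = - 2 \sqrt{4 + Y}$)
$- \frac{42077}{-13832} + \frac{- 16 U{\left(3 \right)} 8}{28364} = - \frac{42077}{-13832} + \frac{- 16 \left(- 2 \sqrt{4 + 3}\right) 8}{28364} = \left(-42077\right) \left(- \frac{1}{13832}\right) + - 16 \left(- 2 \sqrt{7}\right) 8 \cdot \frac{1}{28364} = \frac{6011}{1976} + 32 \sqrt{7} \cdot 8 \cdot \frac{1}{28364} = \frac{6011}{1976} + 256 \sqrt{7} \cdot \frac{1}{28364} = \frac{6011}{1976} + \frac{64 \sqrt{7}}{7091}$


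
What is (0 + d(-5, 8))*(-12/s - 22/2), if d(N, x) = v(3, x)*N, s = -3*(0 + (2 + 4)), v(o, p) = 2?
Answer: 310/3 ≈ 103.33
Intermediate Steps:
s = -18 (s = -3*(0 + 6) = -3*6 = -18)
d(N, x) = 2*N
(0 + d(-5, 8))*(-12/s - 22/2) = (0 + 2*(-5))*(-12/(-18) - 22/2) = (0 - 10)*(-12*(-1/18) - 22*½) = -10*(⅔ - 11) = -10*(-31/3) = 310/3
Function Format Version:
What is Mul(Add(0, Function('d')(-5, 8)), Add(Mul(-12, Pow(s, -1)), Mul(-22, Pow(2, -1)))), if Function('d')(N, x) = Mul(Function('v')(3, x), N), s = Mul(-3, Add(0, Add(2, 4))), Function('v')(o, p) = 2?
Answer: Rational(310, 3) ≈ 103.33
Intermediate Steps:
s = -18 (s = Mul(-3, Add(0, 6)) = Mul(-3, 6) = -18)
Function('d')(N, x) = Mul(2, N)
Mul(Add(0, Function('d')(-5, 8)), Add(Mul(-12, Pow(s, -1)), Mul(-22, Pow(2, -1)))) = Mul(Add(0, Mul(2, -5)), Add(Mul(-12, Pow(-18, -1)), Mul(-22, Pow(2, -1)))) = Mul(Add(0, -10), Add(Mul(-12, Rational(-1, 18)), Mul(-22, Rational(1, 2)))) = Mul(-10, Add(Rational(2, 3), -11)) = Mul(-10, Rational(-31, 3)) = Rational(310, 3)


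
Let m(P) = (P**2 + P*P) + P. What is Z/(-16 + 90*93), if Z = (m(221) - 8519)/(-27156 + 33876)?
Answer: 11173/7017360 ≈ 0.0015922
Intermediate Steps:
m(P) = P + 2*P**2 (m(P) = (P**2 + P**2) + P = 2*P**2 + P = P + 2*P**2)
Z = 11173/840 (Z = (221*(1 + 2*221) - 8519)/(-27156 + 33876) = (221*(1 + 442) - 8519)/6720 = (221*443 - 8519)*(1/6720) = (97903 - 8519)*(1/6720) = 89384*(1/6720) = 11173/840 ≈ 13.301)
Z/(-16 + 90*93) = 11173/(840*(-16 + 90*93)) = 11173/(840*(-16 + 8370)) = (11173/840)/8354 = (11173/840)*(1/8354) = 11173/7017360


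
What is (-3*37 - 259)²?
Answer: 136900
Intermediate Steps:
(-3*37 - 259)² = (-111 - 259)² = (-370)² = 136900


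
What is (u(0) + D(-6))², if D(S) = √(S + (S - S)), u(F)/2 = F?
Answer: -6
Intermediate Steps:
u(F) = 2*F
D(S) = √S (D(S) = √(S + 0) = √S)
(u(0) + D(-6))² = (2*0 + √(-6))² = (0 + I*√6)² = (I*√6)² = -6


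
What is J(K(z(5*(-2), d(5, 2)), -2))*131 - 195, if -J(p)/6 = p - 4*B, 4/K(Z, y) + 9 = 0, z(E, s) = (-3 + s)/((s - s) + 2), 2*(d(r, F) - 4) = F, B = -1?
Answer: -8969/3 ≈ -2989.7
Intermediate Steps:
d(r, F) = 4 + F/2
z(E, s) = -3/2 + s/2 (z(E, s) = (-3 + s)/(0 + 2) = (-3 + s)/2 = (-3 + s)*(1/2) = -3/2 + s/2)
K(Z, y) = -4/9 (K(Z, y) = 4/(-9 + 0) = 4/(-9) = 4*(-1/9) = -4/9)
J(p) = -24 - 6*p (J(p) = -6*(p - 4*(-1)) = -6*(p + 4) = -6*(4 + p) = -24 - 6*p)
J(K(z(5*(-2), d(5, 2)), -2))*131 - 195 = (-24 - 6*(-4/9))*131 - 195 = (-24 + 8/3)*131 - 195 = -64/3*131 - 195 = -8384/3 - 195 = -8969/3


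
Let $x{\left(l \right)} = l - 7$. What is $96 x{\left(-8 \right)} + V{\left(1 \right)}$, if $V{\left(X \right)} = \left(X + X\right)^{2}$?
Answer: $-1436$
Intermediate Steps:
$x{\left(l \right)} = -7 + l$
$V{\left(X \right)} = 4 X^{2}$ ($V{\left(X \right)} = \left(2 X\right)^{2} = 4 X^{2}$)
$96 x{\left(-8 \right)} + V{\left(1 \right)} = 96 \left(-7 - 8\right) + 4 \cdot 1^{2} = 96 \left(-15\right) + 4 \cdot 1 = -1440 + 4 = -1436$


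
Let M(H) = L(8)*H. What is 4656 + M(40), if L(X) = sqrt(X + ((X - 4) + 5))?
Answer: 4656 + 40*sqrt(17) ≈ 4820.9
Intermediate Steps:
L(X) = sqrt(1 + 2*X) (L(X) = sqrt(X + ((-4 + X) + 5)) = sqrt(X + (1 + X)) = sqrt(1 + 2*X))
M(H) = H*sqrt(17) (M(H) = sqrt(1 + 2*8)*H = sqrt(1 + 16)*H = sqrt(17)*H = H*sqrt(17))
4656 + M(40) = 4656 + 40*sqrt(17)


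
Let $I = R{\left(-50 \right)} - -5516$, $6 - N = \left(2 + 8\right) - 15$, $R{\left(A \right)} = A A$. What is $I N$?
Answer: $88176$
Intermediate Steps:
$R{\left(A \right)} = A^{2}$
$N = 11$ ($N = 6 - \left(\left(2 + 8\right) - 15\right) = 6 - \left(10 - 15\right) = 6 - -5 = 6 + 5 = 11$)
$I = 8016$ ($I = \left(-50\right)^{2} - -5516 = 2500 + 5516 = 8016$)
$I N = 8016 \cdot 11 = 88176$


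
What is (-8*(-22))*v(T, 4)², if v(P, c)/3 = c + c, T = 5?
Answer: 101376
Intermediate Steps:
v(P, c) = 6*c (v(P, c) = 3*(c + c) = 3*(2*c) = 6*c)
(-8*(-22))*v(T, 4)² = (-8*(-22))*(6*4)² = 176*24² = 176*576 = 101376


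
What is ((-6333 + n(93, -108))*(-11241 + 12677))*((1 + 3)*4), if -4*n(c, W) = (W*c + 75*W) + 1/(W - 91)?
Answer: -8216280784/199 ≈ -4.1288e+7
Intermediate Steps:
n(c, W) = -75*W/4 - 1/(4*(-91 + W)) - W*c/4 (n(c, W) = -((W*c + 75*W) + 1/(W - 91))/4 = -((75*W + W*c) + 1/(-91 + W))/4 = -(1/(-91 + W) + 75*W + W*c)/4 = -75*W/4 - 1/(4*(-91 + W)) - W*c/4)
((-6333 + n(93, -108))*(-11241 + 12677))*((1 + 3)*4) = ((-6333 + (-1 - 75*(-108)² + 6825*(-108) - 1*93*(-108)² + 91*(-108)*93)/(4*(-91 - 108)))*(-11241 + 12677))*((1 + 3)*4) = ((-6333 + (¼)*(-1 - 75*11664 - 737100 - 1*93*11664 - 914004)/(-199))*1436)*(4*4) = ((-6333 + (¼)*(-1/199)*(-1 - 874800 - 737100 - 1084752 - 914004))*1436)*16 = ((-6333 + (¼)*(-1/199)*(-3610657))*1436)*16 = ((-6333 + 3610657/796)*1436)*16 = -1430411/796*1436*16 = -513517549/199*16 = -8216280784/199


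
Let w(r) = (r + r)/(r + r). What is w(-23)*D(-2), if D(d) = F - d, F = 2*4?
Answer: 10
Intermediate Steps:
F = 8
D(d) = 8 - d
w(r) = 1 (w(r) = (2*r)/((2*r)) = (2*r)*(1/(2*r)) = 1)
w(-23)*D(-2) = 1*(8 - 1*(-2)) = 1*(8 + 2) = 1*10 = 10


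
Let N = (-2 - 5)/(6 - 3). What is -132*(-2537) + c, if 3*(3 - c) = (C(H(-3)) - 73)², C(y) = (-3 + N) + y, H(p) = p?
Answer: 8982413/27 ≈ 3.3268e+5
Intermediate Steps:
N = -7/3 ≈ -2.3333
C(y) = -16/3 + y (C(y) = (-3 - 7/3) + y = -16/3 + y)
c = -59455/27 (c = 3 - ((-16/3 - 3) - 73)²/3 = 3 - (-25/3 - 73)²/3 = 3 - (-244/3)²/3 = 3 - ⅓*59536/9 = 3 - 59536/27 = -59455/27 ≈ -2202.0)
-132*(-2537) + c = -132*(-2537) - 59455/27 = 334884 - 59455/27 = 8982413/27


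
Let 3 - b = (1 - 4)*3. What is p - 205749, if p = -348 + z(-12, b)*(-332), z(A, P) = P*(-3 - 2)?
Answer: -186177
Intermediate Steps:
b = 12 (b = 3 - (1 - 4)*3 = 3 - (-3)*3 = 3 - 1*(-9) = 3 + 9 = 12)
z(A, P) = -5*P (z(A, P) = P*(-5) = -5*P)
p = 19572 (p = -348 - 5*12*(-332) = -348 - 60*(-332) = -348 + 19920 = 19572)
p - 205749 = 19572 - 205749 = -186177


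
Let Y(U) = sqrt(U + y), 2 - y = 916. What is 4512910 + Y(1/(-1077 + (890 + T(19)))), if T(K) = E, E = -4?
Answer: 4512910 + 5*I*sqrt(1333753)/191 ≈ 4.5129e+6 + 30.233*I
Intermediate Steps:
T(K) = -4
y = -914 (y = 2 - 1*916 = 2 - 916 = -914)
Y(U) = sqrt(-914 + U) (Y(U) = sqrt(U - 914) = sqrt(-914 + U))
4512910 + Y(1/(-1077 + (890 + T(19)))) = 4512910 + sqrt(-914 + 1/(-1077 + (890 - 4))) = 4512910 + sqrt(-914 + 1/(-1077 + 886)) = 4512910 + sqrt(-914 + 1/(-191)) = 4512910 + sqrt(-914 - 1/191) = 4512910 + sqrt(-174575/191) = 4512910 + 5*I*sqrt(1333753)/191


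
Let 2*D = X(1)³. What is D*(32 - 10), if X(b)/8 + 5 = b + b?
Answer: -152064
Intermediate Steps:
X(b) = -40 + 16*b (X(b) = -40 + 8*(b + b) = -40 + 8*(2*b) = -40 + 16*b)
D = -6912 (D = (-40 + 16*1)³/2 = (-40 + 16)³/2 = (½)*(-24)³ = (½)*(-13824) = -6912)
D*(32 - 10) = -6912*(32 - 10) = -6912*22 = -152064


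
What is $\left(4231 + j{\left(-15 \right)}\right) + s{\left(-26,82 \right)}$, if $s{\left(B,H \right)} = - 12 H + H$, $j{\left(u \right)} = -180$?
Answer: $3149$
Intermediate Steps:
$s{\left(B,H \right)} = - 11 H$
$\left(4231 + j{\left(-15 \right)}\right) + s{\left(-26,82 \right)} = \left(4231 - 180\right) - 902 = 4051 - 902 = 3149$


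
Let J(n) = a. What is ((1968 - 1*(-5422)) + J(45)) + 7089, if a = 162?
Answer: 14641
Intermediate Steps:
J(n) = 162
((1968 - 1*(-5422)) + J(45)) + 7089 = ((1968 - 1*(-5422)) + 162) + 7089 = ((1968 + 5422) + 162) + 7089 = (7390 + 162) + 7089 = 7552 + 7089 = 14641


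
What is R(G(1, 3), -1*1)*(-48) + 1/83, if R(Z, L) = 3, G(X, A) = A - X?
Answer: -11951/83 ≈ -143.99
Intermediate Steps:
R(G(1, 3), -1*1)*(-48) + 1/83 = 3*(-48) + 1/83 = -144 + 1/83 = -11951/83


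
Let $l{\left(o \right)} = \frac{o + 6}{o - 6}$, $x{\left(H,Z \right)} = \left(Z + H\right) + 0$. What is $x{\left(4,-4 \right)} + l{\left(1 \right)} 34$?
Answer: $- \frac{238}{5} \approx -47.6$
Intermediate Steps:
$x{\left(H,Z \right)} = H + Z$ ($x{\left(H,Z \right)} = \left(H + Z\right) + 0 = H + Z$)
$l{\left(o \right)} = \frac{6 + o}{-6 + o}$
$x{\left(4,-4 \right)} + l{\left(1 \right)} 34 = \left(4 - 4\right) + \frac{6 + 1}{-6 + 1} \cdot 34 = 0 + \frac{1}{-5} \cdot 7 \cdot 34 = 0 + \left(- \frac{1}{5}\right) 7 \cdot 34 = 0 - \frac{238}{5} = - \frac{238}{5}$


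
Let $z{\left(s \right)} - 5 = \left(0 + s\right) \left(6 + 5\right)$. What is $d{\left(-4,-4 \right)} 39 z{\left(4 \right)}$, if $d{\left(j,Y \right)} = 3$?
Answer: $5733$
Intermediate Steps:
$z{\left(s \right)} = 5 + 11 s$ ($z{\left(s \right)} = 5 + \left(0 + s\right) \left(6 + 5\right) = 5 + s 11 = 5 + 11 s$)
$d{\left(-4,-4 \right)} 39 z{\left(4 \right)} = 3 \cdot 39 \left(5 + 11 \cdot 4\right) = 117 \left(5 + 44\right) = 117 \cdot 49 = 5733$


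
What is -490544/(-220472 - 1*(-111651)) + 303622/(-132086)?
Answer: 15876772561/7186865303 ≈ 2.2091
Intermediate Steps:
-490544/(-220472 - 1*(-111651)) + 303622/(-132086) = -490544/(-220472 + 111651) + 303622*(-1/132086) = -490544/(-108821) - 151811/66043 = -490544*(-1/108821) - 151811/66043 = 490544/108821 - 151811/66043 = 15876772561/7186865303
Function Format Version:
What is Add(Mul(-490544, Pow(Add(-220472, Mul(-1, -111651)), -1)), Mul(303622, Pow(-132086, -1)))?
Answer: Rational(15876772561, 7186865303) ≈ 2.2091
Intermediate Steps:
Add(Mul(-490544, Pow(Add(-220472, Mul(-1, -111651)), -1)), Mul(303622, Pow(-132086, -1))) = Add(Mul(-490544, Pow(Add(-220472, 111651), -1)), Mul(303622, Rational(-1, 132086))) = Add(Mul(-490544, Pow(-108821, -1)), Rational(-151811, 66043)) = Add(Mul(-490544, Rational(-1, 108821)), Rational(-151811, 66043)) = Add(Rational(490544, 108821), Rational(-151811, 66043)) = Rational(15876772561, 7186865303)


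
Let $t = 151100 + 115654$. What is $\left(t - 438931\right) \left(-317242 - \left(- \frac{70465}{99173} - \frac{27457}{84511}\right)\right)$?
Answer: $\frac{457795047066025955450}{8381209403} \approx 5.4622 \cdot 10^{10}$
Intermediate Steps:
$t = 266754$
$\left(t - 438931\right) \left(-317242 - \left(- \frac{70465}{99173} - \frac{27457}{84511}\right)\right) = \left(266754 - 438931\right) \left(-317242 - \left(- \frac{70465}{99173} - \frac{27457}{84511}\right)\right) = - 172177 \left(-317242 - - \frac{8678060676}{8381209403}\right) = - 172177 \left(-317242 + \left(\frac{70465}{99173} + \frac{27457}{84511}\right)\right) = - 172177 \left(-317242 + \frac{8678060676}{8381209403}\right) = \left(-172177\right) \left(- \frac{2658862955365850}{8381209403}\right) = \frac{457795047066025955450}{8381209403}$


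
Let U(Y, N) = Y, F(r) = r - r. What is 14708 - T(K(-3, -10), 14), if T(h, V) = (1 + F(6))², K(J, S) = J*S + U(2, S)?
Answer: 14707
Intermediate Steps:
F(r) = 0
K(J, S) = 2 + J*S (K(J, S) = J*S + 2 = 2 + J*S)
T(h, V) = 1 (T(h, V) = (1 + 0)² = 1² = 1)
14708 - T(K(-3, -10), 14) = 14708 - 1*1 = 14708 - 1 = 14707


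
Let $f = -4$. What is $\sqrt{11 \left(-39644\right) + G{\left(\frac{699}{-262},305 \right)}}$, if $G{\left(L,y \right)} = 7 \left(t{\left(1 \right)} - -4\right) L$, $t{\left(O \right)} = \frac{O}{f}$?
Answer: $\frac{i \sqrt{119757429874}}{524} \approx 660.42 i$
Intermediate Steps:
$t{\left(O \right)} = - \frac{O}{4}$ ($t{\left(O \right)} = \frac{O}{-4} = O \left(- \frac{1}{4}\right) = - \frac{O}{4}$)
$G{\left(L,y \right)} = \frac{105 L}{4}$ ($G{\left(L,y \right)} = 7 \left(\left(- \frac{1}{4}\right) 1 - -4\right) L = 7 \left(- \frac{1}{4} + 4\right) L = 7 \cdot \frac{15}{4} L = \frac{105 L}{4}$)
$\sqrt{11 \left(-39644\right) + G{\left(\frac{699}{-262},305 \right)}} = \sqrt{11 \left(-39644\right) + \frac{105 \frac{699}{-262}}{4}} = \sqrt{-436084 + \frac{105 \cdot 699 \left(- \frac{1}{262}\right)}{4}} = \sqrt{-436084 + \frac{105}{4} \left(- \frac{699}{262}\right)} = \sqrt{-436084 - \frac{73395}{1048}} = \sqrt{- \frac{457089427}{1048}} = \frac{i \sqrt{119757429874}}{524}$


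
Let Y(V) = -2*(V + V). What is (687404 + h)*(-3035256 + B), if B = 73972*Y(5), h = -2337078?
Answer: 7447776609104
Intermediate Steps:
Y(V) = -4*V
B = -1479440 (B = 73972*(-4*5) = 73972*(-20) = -1479440)
(687404 + h)*(-3035256 + B) = (687404 - 2337078)*(-3035256 - 1479440) = -1649674*(-4514696) = 7447776609104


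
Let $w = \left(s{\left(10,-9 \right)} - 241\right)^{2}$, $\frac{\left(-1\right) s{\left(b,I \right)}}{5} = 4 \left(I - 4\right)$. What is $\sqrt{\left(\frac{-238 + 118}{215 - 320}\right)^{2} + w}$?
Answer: $\frac{\sqrt{17753}}{7} \approx 19.034$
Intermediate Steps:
$s{\left(b,I \right)} = 80 - 20 I$ ($s{\left(b,I \right)} = - 5 \cdot 4 \left(I - 4\right) = - 5 \cdot 4 \left(-4 + I\right) = - 5 \left(-16 + 4 I\right) = 80 - 20 I$)
$w = 361$ ($w = \left(\left(80 - -180\right) - 241\right)^{2} = \left(\left(80 + 180\right) - 241\right)^{2} = \left(260 - 241\right)^{2} = 19^{2} = 361$)
$\sqrt{\left(\frac{-238 + 118}{215 - 320}\right)^{2} + w} = \sqrt{\left(\frac{-238 + 118}{215 - 320}\right)^{2} + 361} = \sqrt{\left(- \frac{120}{-105}\right)^{2} + 361} = \sqrt{\left(\left(-120\right) \left(- \frac{1}{105}\right)\right)^{2} + 361} = \sqrt{\left(\frac{8}{7}\right)^{2} + 361} = \sqrt{\frac{64}{49} + 361} = \sqrt{\frac{17753}{49}} = \frac{\sqrt{17753}}{7}$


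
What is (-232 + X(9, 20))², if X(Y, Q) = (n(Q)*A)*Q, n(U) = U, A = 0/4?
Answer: 53824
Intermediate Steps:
A = 0 (A = 0*(¼) = 0)
X(Y, Q) = 0 (X(Y, Q) = (Q*0)*Q = 0*Q = 0)
(-232 + X(9, 20))² = (-232 + 0)² = (-232)² = 53824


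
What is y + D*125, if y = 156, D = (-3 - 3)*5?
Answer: -3594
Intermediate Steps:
D = -30 (D = -6*5 = -30)
y + D*125 = 156 - 30*125 = 156 - 3750 = -3594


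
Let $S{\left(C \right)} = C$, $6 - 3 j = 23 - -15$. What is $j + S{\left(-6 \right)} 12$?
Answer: $- \frac{248}{3} \approx -82.667$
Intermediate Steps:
$j = - \frac{32}{3}$ ($j = 2 - \frac{23 - -15}{3} = 2 - \frac{23 + 15}{3} = 2 - \frac{38}{3} = - \frac{32}{3} \approx -10.667$)
$j + S{\left(-6 \right)} 12 = - \frac{32}{3} - 72 = - \frac{248}{3}$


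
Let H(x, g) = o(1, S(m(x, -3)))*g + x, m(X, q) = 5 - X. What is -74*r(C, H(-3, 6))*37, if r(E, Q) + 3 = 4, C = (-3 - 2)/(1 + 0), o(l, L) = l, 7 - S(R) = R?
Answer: -2738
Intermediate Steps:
S(R) = 7 - R
C = -5 (C = -5/1 = -5*1 = -5)
H(x, g) = g + x (H(x, g) = 1*g + x = g + x)
r(E, Q) = 1 (r(E, Q) = -3 + 4 = 1)
-74*r(C, H(-3, 6))*37 = -74*1*37 = -74*37 = -2738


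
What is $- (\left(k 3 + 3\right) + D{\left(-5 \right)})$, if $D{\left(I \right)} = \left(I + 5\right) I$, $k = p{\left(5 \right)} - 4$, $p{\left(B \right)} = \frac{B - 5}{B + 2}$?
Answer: $9$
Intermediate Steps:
$p{\left(B \right)} = \frac{-5 + B}{2 + B}$
$k = -4$ ($k = \frac{-5 + 5}{2 + 5} - 4 = \frac{1}{7} \cdot 0 - 4 = 0 - 4 = -4$)
$D{\left(I \right)} = I \left(5 + I\right)$ ($D{\left(I \right)} = \left(5 + I\right) I = I \left(5 + I\right)$)
$- (\left(k 3 + 3\right) + D{\left(-5 \right)}) = - (\left(\left(-4\right) 3 + 3\right) - 5 \left(5 - 5\right)) = - (\left(-12 + 3\right) - 0) = - (-9 + 0) = \left(-1\right) \left(-9\right) = 9$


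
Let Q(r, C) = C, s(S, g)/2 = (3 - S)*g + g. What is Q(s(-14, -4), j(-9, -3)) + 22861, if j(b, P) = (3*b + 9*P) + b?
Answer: 22798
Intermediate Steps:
j(b, P) = 4*b + 9*P
s(S, g) = 2*g + 2*g*(3 - S) (s(S, g) = 2*((3 - S)*g + g) = 2*(g*(3 - S) + g) = 2*(g + g*(3 - S)) = 2*g + 2*g*(3 - S))
Q(s(-14, -4), j(-9, -3)) + 22861 = (4*(-9) + 9*(-3)) + 22861 = (-36 - 27) + 22861 = -63 + 22861 = 22798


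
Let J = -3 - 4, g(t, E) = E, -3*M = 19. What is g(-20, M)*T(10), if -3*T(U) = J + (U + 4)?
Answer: 133/9 ≈ 14.778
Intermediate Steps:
M = -19/3 (M = -⅓*19 = -19/3 ≈ -6.3333)
J = -7
T(U) = 1 - U/3 (T(U) = -(-7 + (U + 4))/3 = -(-7 + (4 + U))/3 = -(-3 + U)/3 = 1 - U/3)
g(-20, M)*T(10) = -19*(1 - ⅓*10)/3 = -19*(1 - 10/3)/3 = -19/3*(-7/3) = 133/9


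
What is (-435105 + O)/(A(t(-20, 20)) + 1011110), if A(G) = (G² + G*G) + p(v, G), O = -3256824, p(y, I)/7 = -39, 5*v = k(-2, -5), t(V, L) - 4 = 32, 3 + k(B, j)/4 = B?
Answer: -3691929/1013429 ≈ -3.6430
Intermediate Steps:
k(B, j) = -12 + 4*B
t(V, L) = 36 (t(V, L) = 4 + 32 = 36)
v = -4 (v = (-12 + 4*(-2))/5 = (-12 - 8)/5 = (⅕)*(-20) = -4)
p(y, I) = -273 (p(y, I) = 7*(-39) = -273)
A(G) = -273 + 2*G² (A(G) = (G² + G*G) - 273 = (G² + G²) - 273 = 2*G² - 273 = -273 + 2*G²)
(-435105 + O)/(A(t(-20, 20)) + 1011110) = (-435105 - 3256824)/((-273 + 2*36²) + 1011110) = -3691929/((-273 + 2*1296) + 1011110) = -3691929/((-273 + 2592) + 1011110) = -3691929/(2319 + 1011110) = -3691929/1013429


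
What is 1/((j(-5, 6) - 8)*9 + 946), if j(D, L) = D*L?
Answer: 1/604 ≈ 0.0016556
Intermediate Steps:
1/((j(-5, 6) - 8)*9 + 946) = 1/((-5*6 - 8)*9 + 946) = 1/((-30 - 8)*9 + 946) = 1/(-38*9 + 946) = 1/(-342 + 946) = 1/604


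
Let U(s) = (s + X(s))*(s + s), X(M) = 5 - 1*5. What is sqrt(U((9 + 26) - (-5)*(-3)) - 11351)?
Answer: I*sqrt(10551) ≈ 102.72*I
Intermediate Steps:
X(M) = 0 (X(M) = 5 - 5 = 0)
U(s) = 2*s**2 (U(s) = (s + 0)*(s + s) = s*(2*s) = 2*s**2)
sqrt(U((9 + 26) - (-5)*(-3)) - 11351) = sqrt(2*((9 + 26) - (-5)*(-3))**2 - 11351) = sqrt(2*(35 - 1*15)**2 - 11351) = sqrt(2*(35 - 15)**2 - 11351) = sqrt(2*20**2 - 11351) = sqrt(2*400 - 11351) = sqrt(800 - 11351) = sqrt(-10551) = I*sqrt(10551)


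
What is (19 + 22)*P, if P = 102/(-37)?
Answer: -4182/37 ≈ -113.03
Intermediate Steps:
P = -102/37 (P = 102*(-1/37) = -102/37 ≈ -2.7568)
(19 + 22)*P = (19 + 22)*(-102/37) = 41*(-102/37) = -4182/37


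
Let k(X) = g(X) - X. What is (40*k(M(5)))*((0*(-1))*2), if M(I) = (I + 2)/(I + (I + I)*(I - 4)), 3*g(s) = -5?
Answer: 0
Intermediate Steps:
g(s) = -5/3 (g(s) = (⅓)*(-5) = -5/3)
M(I) = (2 + I)/(I + 2*I*(-4 + I)) (M(I) = (2 + I)/(I + (2*I)*(-4 + I)) = (2 + I)/(I + 2*I*(-4 + I)))
k(X) = -5/3 - X
(40*k(M(5)))*((0*(-1))*2) = (40*(-5/3 - (2 + 5)/(5*(-7 + 2*5))))*((0*(-1))*2) = (40*(-5/3 - 7/(5*(-7 + 10))))*(0*2) = (40*(-5/3 - 7/(5*3)))*0 = (40*(-5/3 - 1*7/15))*0 = (40*(-5/3 - 7/15))*0 = (40*(-32/15))*0 = -256/3*0 = 0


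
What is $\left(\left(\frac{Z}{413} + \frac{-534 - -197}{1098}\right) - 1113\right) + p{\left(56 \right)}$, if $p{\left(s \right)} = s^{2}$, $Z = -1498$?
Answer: $\frac{130799131}{64782} \approx 2019.1$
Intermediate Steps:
$\left(\left(\frac{Z}{413} + \frac{-534 - -197}{1098}\right) - 1113\right) + p{\left(56 \right)} = \left(\left(- \frac{1498}{413} + \frac{-534 - -197}{1098}\right) - 1113\right) + 56^{2} = \left(\left(\left(-1498\right) \frac{1}{413} + \left(-534 + 197\right) \frac{1}{1098}\right) - 1113\right) + 3136 = \left(\left(- \frac{214}{59} - \frac{337}{1098}\right) - 1113\right) + 3136 = \left(- \frac{254855}{64782} - 1113\right) + 3136 = - \frac{72357221}{64782} + 3136 = \frac{130799131}{64782}$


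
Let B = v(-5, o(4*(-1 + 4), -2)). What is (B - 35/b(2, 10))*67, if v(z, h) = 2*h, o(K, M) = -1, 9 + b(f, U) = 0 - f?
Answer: 871/11 ≈ 79.182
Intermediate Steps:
b(f, U) = -9 - f (b(f, U) = -9 + (0 - f) = -9 - f)
B = -2 (B = 2*(-1) = -2)
(B - 35/b(2, 10))*67 = (-2 - 35/(-9 - 1*2))*67 = (-2 - 35/(-9 - 2))*67 = (-2 - 35/(-11))*67 = (-2 - 35*(-1/11))*67 = (-2 + 35/11)*67 = (13/11)*67 = 871/11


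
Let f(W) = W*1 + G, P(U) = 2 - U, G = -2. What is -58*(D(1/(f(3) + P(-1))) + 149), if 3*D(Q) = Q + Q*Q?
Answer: -207553/24 ≈ -8648.0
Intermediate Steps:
f(W) = -2 + W (f(W) = W*1 - 2 = W - 2 = -2 + W)
D(Q) = Q/3 + Q**2/3 (D(Q) = (Q + Q*Q)/3 = (Q + Q**2)/3 = Q/3 + Q**2/3)
-58*(D(1/(f(3) + P(-1))) + 149) = -58*((1 + 1/((-2 + 3) + (2 - 1*(-1))))/(3*((-2 + 3) + (2 - 1*(-1)))) + 149) = -58*((1 + 1/(1 + (2 + 1)))/(3*(1 + (2 + 1))) + 149) = -58*((1 + 1/(1 + 3))/(3*(1 + 3)) + 149) = -58*((1/3)*(1 + 1/4)/4 + 149) = -58*((1/3)*(1/4)*(1 + 1/4) + 149) = -58*((1/3)*(1/4)*(5/4) + 149) = -58*(5/48 + 149) = -58*7157/48 = -207553/24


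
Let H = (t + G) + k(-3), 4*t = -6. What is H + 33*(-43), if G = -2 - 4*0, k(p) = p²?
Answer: -2827/2 ≈ -1413.5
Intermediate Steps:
t = -3/2 (t = (¼)*(-6) = -3/2 ≈ -1.5000)
G = -2 (G = -2 + 0 = -2)
H = 11/2 (H = (-3/2 - 2) + (-3)² = -7/2 + 9 = 11/2 ≈ 5.5000)
H + 33*(-43) = 11/2 + 33*(-43) = 11/2 - 1419 = -2827/2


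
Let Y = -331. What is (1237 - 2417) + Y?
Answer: -1511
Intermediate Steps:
(1237 - 2417) + Y = (1237 - 2417) - 331 = -1180 - 331 = -1511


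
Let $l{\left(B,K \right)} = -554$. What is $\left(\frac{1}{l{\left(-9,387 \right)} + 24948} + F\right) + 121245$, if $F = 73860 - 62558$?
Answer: $\frac{3233351519}{24394} \approx 1.3255 \cdot 10^{5}$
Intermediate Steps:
$F = 11302$ ($F = 73860 - 62558 = 11302$)
$\left(\frac{1}{l{\left(-9,387 \right)} + 24948} + F\right) + 121245 = \left(\frac{1}{-554 + 24948} + 11302\right) + 121245 = \left(\frac{1}{24394} + 11302\right) + 121245 = \frac{275700989}{24394} + 121245 = \frac{3233351519}{24394}$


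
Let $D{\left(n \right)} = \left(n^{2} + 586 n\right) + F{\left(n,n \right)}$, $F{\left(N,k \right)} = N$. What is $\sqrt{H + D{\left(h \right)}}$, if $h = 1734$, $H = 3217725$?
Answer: $\sqrt{7242339} \approx 2691.2$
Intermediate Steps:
$D{\left(n \right)} = n^{2} + 587 n$ ($D{\left(n \right)} = \left(n^{2} + 586 n\right) + n = n^{2} + 587 n$)
$\sqrt{H + D{\left(h \right)}} = \sqrt{3217725 + 1734 \left(587 + 1734\right)} = \sqrt{3217725 + 1734 \cdot 2321} = \sqrt{3217725 + 4024614} = \sqrt{7242339}$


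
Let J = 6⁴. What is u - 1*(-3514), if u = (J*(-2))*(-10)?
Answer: 29434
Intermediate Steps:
J = 1296
u = 25920 (u = (1296*(-2))*(-10) = -2592*(-10) = 25920)
u - 1*(-3514) = 25920 - 1*(-3514) = 25920 + 3514 = 29434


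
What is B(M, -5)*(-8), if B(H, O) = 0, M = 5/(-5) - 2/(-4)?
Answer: 0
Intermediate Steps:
M = -½ (M = 5*(-⅕) - 2*(-¼) = -1 + ½ = -½ ≈ -0.50000)
B(M, -5)*(-8) = 0*(-8) = 0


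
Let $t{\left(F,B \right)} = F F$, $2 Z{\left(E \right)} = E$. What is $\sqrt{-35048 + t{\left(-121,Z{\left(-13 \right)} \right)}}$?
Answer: $i \sqrt{20407} \approx 142.85 i$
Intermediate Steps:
$Z{\left(E \right)} = \frac{E}{2}$
$t{\left(F,B \right)} = F^{2}$
$\sqrt{-35048 + t{\left(-121,Z{\left(-13 \right)} \right)}} = \sqrt{-35048 + \left(-121\right)^{2}} = \sqrt{-35048 + 14641} = \sqrt{-20407} = i \sqrt{20407}$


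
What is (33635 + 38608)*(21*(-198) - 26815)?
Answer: -2237582439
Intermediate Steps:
(33635 + 38608)*(21*(-198) - 26815) = 72243*(-4158 - 26815) = 72243*(-30973) = -2237582439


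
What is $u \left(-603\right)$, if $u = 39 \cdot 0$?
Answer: $0$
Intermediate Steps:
$u = 0$
$u \left(-603\right) = 0 \left(-603\right) = 0$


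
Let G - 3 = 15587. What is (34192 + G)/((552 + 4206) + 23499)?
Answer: 16594/9419 ≈ 1.7618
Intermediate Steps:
G = 15590 (G = 3 + 15587 = 15590)
(34192 + G)/((552 + 4206) + 23499) = (34192 + 15590)/((552 + 4206) + 23499) = 49782/(4758 + 23499) = 49782/28257 = 49782*(1/28257) = 16594/9419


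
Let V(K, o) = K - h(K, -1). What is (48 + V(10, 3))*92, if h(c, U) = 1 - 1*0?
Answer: 5244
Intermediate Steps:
h(c, U) = 1 (h(c, U) = 1 + 0 = 1)
V(K, o) = -1 + K (V(K, o) = K - 1*1 = K - 1 = -1 + K)
(48 + V(10, 3))*92 = (48 + (-1 + 10))*92 = (48 + 9)*92 = 57*92 = 5244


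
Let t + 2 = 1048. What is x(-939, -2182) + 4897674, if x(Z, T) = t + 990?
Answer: 4899710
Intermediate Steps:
t = 1046 (t = -2 + 1048 = 1046)
x(Z, T) = 2036 (x(Z, T) = 1046 + 990 = 2036)
x(-939, -2182) + 4897674 = 2036 + 4897674 = 4899710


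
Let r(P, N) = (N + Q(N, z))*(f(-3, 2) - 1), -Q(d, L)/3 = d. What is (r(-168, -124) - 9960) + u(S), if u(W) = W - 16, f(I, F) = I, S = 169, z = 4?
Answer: -10799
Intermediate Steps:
Q(d, L) = -3*d
u(W) = -16 + W
r(P, N) = 8*N (r(P, N) = (N - 3*N)*(-3 - 1) = -2*N*(-4) = 8*N)
(r(-168, -124) - 9960) + u(S) = (8*(-124) - 9960) + (-16 + 169) = (-992 - 9960) + 153 = -10952 + 153 = -10799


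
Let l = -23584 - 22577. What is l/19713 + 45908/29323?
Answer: -149531533/192681433 ≈ -0.77606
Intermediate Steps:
l = -46161
l/19713 + 45908/29323 = -46161/19713 + 45908/29323 = -46161*1/19713 + 45908*(1/29323) = -15387/6571 + 45908/29323 = -149531533/192681433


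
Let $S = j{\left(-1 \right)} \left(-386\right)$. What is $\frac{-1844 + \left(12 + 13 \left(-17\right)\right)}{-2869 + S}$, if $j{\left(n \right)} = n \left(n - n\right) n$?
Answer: $\frac{2053}{2869} \approx 0.71558$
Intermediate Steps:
$j{\left(n \right)} = 0$ ($j{\left(n \right)} = n 0 n = 0 n = 0$)
$S = 0$ ($S = 0 \left(-386\right) = 0$)
$\frac{-1844 + \left(12 + 13 \left(-17\right)\right)}{-2869 + S} = \frac{-1844 + \left(12 + 13 \left(-17\right)\right)}{-2869 + 0} = \frac{-1844 + \left(12 - 221\right)}{-2869} = \left(-1844 - 209\right) \left(- \frac{1}{2869}\right) = \left(-2053\right) \left(- \frac{1}{2869}\right) = \frac{2053}{2869}$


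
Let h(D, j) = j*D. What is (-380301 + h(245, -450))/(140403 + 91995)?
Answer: -163517/77466 ≈ -2.1108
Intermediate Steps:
h(D, j) = D*j
(-380301 + h(245, -450))/(140403 + 91995) = (-380301 + 245*(-450))/(140403 + 91995) = (-380301 - 110250)/232398 = -490551*1/232398 = -163517/77466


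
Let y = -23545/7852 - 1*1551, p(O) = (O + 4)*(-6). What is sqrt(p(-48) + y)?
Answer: I*sqrt(19883362447)/3926 ≈ 35.917*I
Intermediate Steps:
p(O) = -24 - 6*O (p(O) = (4 + O)*(-6) = -24 - 6*O)
y = -12201997/7852 (y = -23545*1/7852 - 1551 = -23545/7852 - 1551 = -12201997/7852 ≈ -1554.0)
sqrt(p(-48) + y) = sqrt((-24 - 6*(-48)) - 12201997/7852) = sqrt((-24 + 288) - 12201997/7852) = sqrt(264 - 12201997/7852) = sqrt(-10129069/7852) = I*sqrt(19883362447)/3926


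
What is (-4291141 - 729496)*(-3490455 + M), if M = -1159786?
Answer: 23347172023517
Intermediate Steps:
(-4291141 - 729496)*(-3490455 + M) = (-4291141 - 729496)*(-3490455 - 1159786) = -5020637*(-4650241) = 23347172023517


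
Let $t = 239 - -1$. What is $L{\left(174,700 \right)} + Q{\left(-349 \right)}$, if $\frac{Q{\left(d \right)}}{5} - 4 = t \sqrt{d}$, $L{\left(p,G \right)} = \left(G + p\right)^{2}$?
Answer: $763896 + 1200 i \sqrt{349} \approx 7.639 \cdot 10^{5} + 22418.0 i$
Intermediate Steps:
$t = 240$ ($t = 239 + 1 = 240$)
$Q{\left(d \right)} = 20 + 1200 \sqrt{d}$ ($Q{\left(d \right)} = 20 + 5 \cdot 240 \sqrt{d} = 20 + 1200 \sqrt{d}$)
$L{\left(174,700 \right)} + Q{\left(-349 \right)} = \left(700 + 174\right)^{2} + \left(20 + 1200 \sqrt{-349}\right) = 874^{2} + \left(20 + 1200 i \sqrt{349}\right) = 763876 + \left(20 + 1200 i \sqrt{349}\right) = 763896 + 1200 i \sqrt{349}$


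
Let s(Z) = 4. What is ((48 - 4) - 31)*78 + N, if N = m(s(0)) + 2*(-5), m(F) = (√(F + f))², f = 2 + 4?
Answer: 1014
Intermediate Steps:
f = 6
m(F) = 6 + F (m(F) = (√(F + 6))² = (√(6 + F))² = 6 + F)
N = 0 (N = (6 + 4) + 2*(-5) = 10 - 10 = 0)
((48 - 4) - 31)*78 + N = ((48 - 4) - 31)*78 + 0 = (44 - 31)*78 + 0 = 13*78 + 0 = 1014 + 0 = 1014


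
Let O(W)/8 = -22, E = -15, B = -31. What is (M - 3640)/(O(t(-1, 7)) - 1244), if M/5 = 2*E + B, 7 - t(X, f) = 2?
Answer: 789/284 ≈ 2.7782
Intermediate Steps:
t(X, f) = 5 (t(X, f) = 7 - 1*2 = 7 - 2 = 5)
O(W) = -176 (O(W) = 8*(-22) = -176)
M = -305 (M = 5*(2*(-15) - 31) = 5*(-30 - 31) = 5*(-61) = -305)
(M - 3640)/(O(t(-1, 7)) - 1244) = (-305 - 3640)/(-176 - 1244) = -3945/(-1420) = -3945*(-1/1420) = 789/284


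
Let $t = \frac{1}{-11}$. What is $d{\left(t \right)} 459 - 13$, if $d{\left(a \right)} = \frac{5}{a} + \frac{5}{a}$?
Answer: $-50503$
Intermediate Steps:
$t = - \frac{1}{11} \approx -0.090909$
$d{\left(a \right)} = \frac{10}{a}$
$d{\left(t \right)} 459 - 13 = \frac{10}{- \frac{1}{11}} \cdot 459 - 13 = 10 \left(-11\right) 459 - 13 = \left(-110\right) 459 - 13 = -50490 - 13 = -50503$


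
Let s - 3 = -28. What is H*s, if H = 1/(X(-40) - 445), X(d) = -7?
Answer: 25/452 ≈ 0.055310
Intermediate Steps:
s = -25 (s = 3 - 28 = -25)
H = -1/452 (H = 1/(-7 - 445) = 1/(-452) = -1/452 ≈ -0.0022124)
H*s = -1/452*(-25) = 25/452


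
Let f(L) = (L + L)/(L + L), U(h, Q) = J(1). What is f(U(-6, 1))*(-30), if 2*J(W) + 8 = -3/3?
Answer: -30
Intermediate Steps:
J(W) = -9/2 (J(W) = -4 + (-3/3)/2 = -4 + (-3*⅓)/2 = -4 + (½)*(-1) = -4 - ½ = -9/2)
U(h, Q) = -9/2
f(L) = 1 (f(L) = (2*L)/((2*L)) = (2*L)*(1/(2*L)) = 1)
f(U(-6, 1))*(-30) = 1*(-30) = -30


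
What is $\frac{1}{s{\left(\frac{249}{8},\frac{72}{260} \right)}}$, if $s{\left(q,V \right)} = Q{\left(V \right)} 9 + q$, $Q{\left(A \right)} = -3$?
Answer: $\frac{8}{33} \approx 0.24242$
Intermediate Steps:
$s{\left(q,V \right)} = -27 + q$ ($s{\left(q,V \right)} = \left(-3\right) 9 + q = -27 + q$)
$\frac{1}{s{\left(\frac{249}{8},\frac{72}{260} \right)}} = \frac{1}{-27 + \frac{249}{8}} = \frac{1}{\frac{33}{8}} = \frac{8}{33}$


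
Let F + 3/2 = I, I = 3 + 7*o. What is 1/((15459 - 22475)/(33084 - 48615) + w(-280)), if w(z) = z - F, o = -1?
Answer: -31062/8512487 ≈ -0.0036490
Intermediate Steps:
I = -4 (I = 3 + 7*(-1) = 3 - 7 = -4)
F = -11/2 (F = -3/2 - 4 = -11/2 ≈ -5.5000)
w(z) = 11/2 + z (w(z) = z - 1*(-11/2) = z + 11/2 = 11/2 + z)
1/((15459 - 22475)/(33084 - 48615) + w(-280)) = 1/((15459 - 22475)/(33084 - 48615) + (11/2 - 280)) = 1/(-7016/(-15531) - 549/2) = 1/(-7016*(-1/15531) - 549/2) = 1/(7016/15531 - 549/2) = 1/(-8512487/31062) = -31062/8512487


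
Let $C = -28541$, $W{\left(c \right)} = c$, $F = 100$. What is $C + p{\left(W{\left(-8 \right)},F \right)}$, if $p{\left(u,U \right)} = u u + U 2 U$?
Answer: $-8477$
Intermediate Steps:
$p{\left(u,U \right)} = u^{2} + 2 U^{2}$ ($p{\left(u,U \right)} = u^{2} + 2 U U = u^{2} + 2 U^{2}$)
$C + p{\left(W{\left(-8 \right)},F \right)} = -28541 + \left(\left(-8\right)^{2} + 2 \cdot 100^{2}\right) = -28541 + \left(64 + 2 \cdot 10000\right) = -28541 + \left(64 + 20000\right) = -28541 + 20064 = -8477$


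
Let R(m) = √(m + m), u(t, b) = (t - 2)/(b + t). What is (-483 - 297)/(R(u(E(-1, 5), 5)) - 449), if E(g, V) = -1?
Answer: 140088/80641 + 156*I*√6/80641 ≈ 1.7372 + 0.0047385*I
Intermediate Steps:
u(t, b) = (-2 + t)/(b + t)
R(m) = √2*√m (R(m) = √(2*m) = √2*√m)
(-483 - 297)/(R(u(E(-1, 5), 5)) - 449) = (-483 - 297)/(√2*√((-2 - 1)/(5 - 1)) - 449) = -780/(√2*√(-3/4) - 449) = -780/(√2*√((¼)*(-3)) - 449) = -780/(√2*√(-¾) - 449) = -780/(√2*(I*√3/2) - 449) = -780/(I*√6/2 - 449) = -780/(-449 + I*√6/2)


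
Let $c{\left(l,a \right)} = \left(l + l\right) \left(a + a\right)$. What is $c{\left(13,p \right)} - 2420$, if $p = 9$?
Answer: $-1952$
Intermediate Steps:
$c{\left(l,a \right)} = 4 a l$ ($c{\left(l,a \right)} = 2 l 2 a = 4 a l$)
$c{\left(13,p \right)} - 2420 = 4 \cdot 9 \cdot 13 - 2420 = 468 - 2420 = -1952$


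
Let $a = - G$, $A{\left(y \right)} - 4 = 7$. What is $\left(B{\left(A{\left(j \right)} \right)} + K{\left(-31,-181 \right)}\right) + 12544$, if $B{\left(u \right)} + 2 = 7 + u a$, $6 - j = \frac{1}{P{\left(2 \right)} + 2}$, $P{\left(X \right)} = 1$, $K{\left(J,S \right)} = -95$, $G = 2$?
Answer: $12432$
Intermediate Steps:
$j = \frac{17}{3}$ ($j = 6 - \frac{1}{1 + 2} = 6 - \frac{1}{3} = \frac{17}{3} \approx 5.6667$)
$A{\left(y \right)} = 11$ ($A{\left(y \right)} = 4 + 7 = 11$)
$a = -2$ ($a = \left(-1\right) 2 = -2$)
$B{\left(u \right)} = 5 - 2 u$ ($B{\left(u \right)} = -2 + \left(7 + u \left(-2\right)\right) = -2 - \left(-7 + 2 u\right) = 5 - 2 u$)
$\left(B{\left(A{\left(j \right)} \right)} + K{\left(-31,-181 \right)}\right) + 12544 = \left(\left(5 - 22\right) - 95\right) + 12544 = \left(-17 - 95\right) + 12544 = -112 + 12544 = 12432$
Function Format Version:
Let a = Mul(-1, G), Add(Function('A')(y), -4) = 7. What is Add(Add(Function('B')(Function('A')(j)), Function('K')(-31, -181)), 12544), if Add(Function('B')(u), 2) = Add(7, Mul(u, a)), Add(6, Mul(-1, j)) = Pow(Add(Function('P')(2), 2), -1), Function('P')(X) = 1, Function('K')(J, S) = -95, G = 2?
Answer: 12432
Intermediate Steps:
j = Rational(17, 3) (j = Add(6, Mul(-1, Pow(Add(1, 2), -1))) = Add(6, Mul(-1, Pow(3, -1))) = Add(6, Mul(-1, Rational(1, 3))) = Add(6, Rational(-1, 3)) = Rational(17, 3) ≈ 5.6667)
Function('A')(y) = 11 (Function('A')(y) = Add(4, 7) = 11)
a = -2 (a = Mul(-1, 2) = -2)
Function('B')(u) = Add(5, Mul(-2, u)) (Function('B')(u) = Add(-2, Add(7, Mul(u, -2))) = Add(-2, Add(7, Mul(-2, u))) = Add(5, Mul(-2, u)))
Add(Add(Function('B')(Function('A')(j)), Function('K')(-31, -181)), 12544) = Add(Add(Add(5, Mul(-2, 11)), -95), 12544) = Add(Add(Add(5, -22), -95), 12544) = Add(Add(-17, -95), 12544) = Add(-112, 12544) = 12432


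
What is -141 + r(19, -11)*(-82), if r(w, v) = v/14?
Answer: -536/7 ≈ -76.571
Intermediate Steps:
r(w, v) = v/14 (r(w, v) = v*(1/14) = v/14)
-141 + r(19, -11)*(-82) = -141 + ((1/14)*(-11))*(-82) = -141 - 11/14*(-82) = -141 + 451/7 = -536/7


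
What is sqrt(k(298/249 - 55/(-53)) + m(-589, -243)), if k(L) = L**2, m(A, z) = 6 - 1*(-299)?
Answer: sqrt(53988647866)/13197 ≈ 17.607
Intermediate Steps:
m(A, z) = 305 (m(A, z) = 6 + 299 = 305)
sqrt(k(298/249 - 55/(-53)) + m(-589, -243)) = sqrt((298/249 - 55/(-53))**2 + 305) = sqrt((298*(1/249) - 55*(-1/53))**2 + 305) = sqrt((298/249 + 55/53)**2 + 305) = sqrt((29489/13197)**2 + 305) = sqrt(869601121/174160809 + 305) = sqrt(53988647866/174160809) = sqrt(53988647866)/13197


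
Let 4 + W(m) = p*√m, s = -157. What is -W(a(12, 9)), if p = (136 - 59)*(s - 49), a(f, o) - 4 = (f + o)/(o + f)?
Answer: 4 + 15862*√5 ≈ 35473.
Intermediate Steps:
a(f, o) = 5 (a(f, o) = 4 + (f + o)/(o + f) = 4 + (f + o)/(f + o) = 4 + 1 = 5)
p = -15862 (p = (136 - 59)*(-157 - 49) = 77*(-206) = -15862)
W(m) = -4 - 15862*√m
-W(a(12, 9)) = -(-4 - 15862*√5) = 4 + 15862*√5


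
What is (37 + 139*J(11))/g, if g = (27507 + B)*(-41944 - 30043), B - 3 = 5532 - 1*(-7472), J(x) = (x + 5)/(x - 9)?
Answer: -1149/2916481318 ≈ -3.9397e-7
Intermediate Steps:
J(x) = (5 + x)/(-9 + x)
B = 13007 (B = 3 + (5532 - 1*(-7472)) = 3 + (5532 + 7472) = 3 + 13004 = 13007)
g = -2916481318 (g = (27507 + 13007)*(-41944 - 30043) = 40514*(-71987) = -2916481318)
(37 + 139*J(11))/g = (37 + 139*((5 + 11)/(-9 + 11)))/(-2916481318) = (37 + 139*(16/2))*(-1/2916481318) = (37 + 139*((1/2)*16))*(-1/2916481318) = (37 + 139*8)*(-1/2916481318) = (37 + 1112)*(-1/2916481318) = 1149*(-1/2916481318) = -1149/2916481318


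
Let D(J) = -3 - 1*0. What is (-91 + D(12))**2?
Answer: 8836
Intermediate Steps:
D(J) = -3 (D(J) = -3 + 0 = -3)
(-91 + D(12))**2 = (-91 - 3)**2 = (-94)**2 = 8836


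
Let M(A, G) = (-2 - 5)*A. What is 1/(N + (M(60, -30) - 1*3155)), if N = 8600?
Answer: 1/5025 ≈ 0.00019901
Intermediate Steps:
M(A, G) = -7*A
1/(N + (M(60, -30) - 1*3155)) = 1/(8600 + (-7*60 - 1*3155)) = 1/(8600 + (-420 - 3155)) = 1/(8600 - 3575) = 1/5025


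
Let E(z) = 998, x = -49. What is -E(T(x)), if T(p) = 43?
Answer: -998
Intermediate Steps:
-E(T(x)) = -1*998 = -998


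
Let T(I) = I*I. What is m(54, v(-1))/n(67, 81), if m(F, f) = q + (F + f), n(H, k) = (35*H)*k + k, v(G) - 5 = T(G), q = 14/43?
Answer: 1297/4085559 ≈ 0.00031746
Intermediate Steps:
q = 14/43 (q = 14*(1/43) = 14/43 ≈ 0.32558)
T(I) = I²
v(G) = 5 + G²
n(H, k) = k + 35*H*k (n(H, k) = 35*H*k + k = k + 35*H*k)
m(F, f) = 14/43 + F + f (m(F, f) = 14/43 + (F + f) = 14/43 + F + f)
m(54, v(-1))/n(67, 81) = (14/43 + 54 + (5 + (-1)²))/((81*(1 + 35*67))) = (14/43 + 54 + (5 + 1))/((81*(1 + 2345))) = (14/43 + 54 + 6)/((81*2346)) = (2594/43)/190026 = (2594/43)*(1/190026) = 1297/4085559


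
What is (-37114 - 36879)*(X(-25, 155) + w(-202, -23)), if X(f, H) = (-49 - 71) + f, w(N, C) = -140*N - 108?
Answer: -2073801811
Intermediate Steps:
w(N, C) = -108 - 140*N
X(f, H) = -120 + f
(-37114 - 36879)*(X(-25, 155) + w(-202, -23)) = (-37114 - 36879)*((-120 - 25) + (-108 - 140*(-202))) = -73993*(-145 + (-108 + 28280)) = -73993*(-145 + 28172) = -73993*28027 = -2073801811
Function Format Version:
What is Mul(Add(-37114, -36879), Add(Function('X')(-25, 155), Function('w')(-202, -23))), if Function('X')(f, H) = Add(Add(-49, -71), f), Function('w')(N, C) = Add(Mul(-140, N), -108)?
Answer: -2073801811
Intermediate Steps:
Function('w')(N, C) = Add(-108, Mul(-140, N))
Function('X')(f, H) = Add(-120, f)
Mul(Add(-37114, -36879), Add(Function('X')(-25, 155), Function('w')(-202, -23))) = Mul(Add(-37114, -36879), Add(Add(-120, -25), Add(-108, Mul(-140, -202)))) = Mul(-73993, Add(-145, Add(-108, 28280))) = Mul(-73993, Add(-145, 28172)) = Mul(-73993, 28027) = -2073801811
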